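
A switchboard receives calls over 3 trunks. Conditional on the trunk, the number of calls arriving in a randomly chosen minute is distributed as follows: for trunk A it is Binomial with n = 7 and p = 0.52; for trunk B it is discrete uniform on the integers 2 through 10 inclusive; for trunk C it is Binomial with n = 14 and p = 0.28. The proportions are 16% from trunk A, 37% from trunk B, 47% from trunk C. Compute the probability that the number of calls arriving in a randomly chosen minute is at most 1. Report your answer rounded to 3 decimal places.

Conditional on each trunk, P(X ≤ 1): A: 0.05039; B: 0; C: 0.0648396.
By total probability, P(X ≤ 1) = 0.16·0.05039 + 0.37·0 + 0.47·0.0648396 = 0.038537.

0.039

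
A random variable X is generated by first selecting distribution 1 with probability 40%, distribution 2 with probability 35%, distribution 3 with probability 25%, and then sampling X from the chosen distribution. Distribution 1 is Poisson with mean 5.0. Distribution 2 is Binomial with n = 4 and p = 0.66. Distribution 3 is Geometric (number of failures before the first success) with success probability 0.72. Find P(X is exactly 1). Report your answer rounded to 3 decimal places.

0.100

Conditional on each component, P(X = 1): 1: 0.0336897; 2: 0.103763; 3: 0.2016.
By total probability, P(X = 1) = 0.4·0.0336897 + 0.35·0.103763 + 0.25·0.2016 = 0.100193.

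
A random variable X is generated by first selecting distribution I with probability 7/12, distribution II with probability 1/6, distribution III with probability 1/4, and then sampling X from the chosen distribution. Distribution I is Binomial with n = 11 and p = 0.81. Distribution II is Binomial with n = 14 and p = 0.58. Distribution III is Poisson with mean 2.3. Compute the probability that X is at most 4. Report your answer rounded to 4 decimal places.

0.2341

Conditional on each component, P(X ≤ 4): I: 0.00143091; II: 0.0254733; III: 0.916249.
By total probability, P(X ≤ 4) = 0.583333·0.00143091 + 0.166667·0.0254733 + 0.25·0.916249 = 0.234143.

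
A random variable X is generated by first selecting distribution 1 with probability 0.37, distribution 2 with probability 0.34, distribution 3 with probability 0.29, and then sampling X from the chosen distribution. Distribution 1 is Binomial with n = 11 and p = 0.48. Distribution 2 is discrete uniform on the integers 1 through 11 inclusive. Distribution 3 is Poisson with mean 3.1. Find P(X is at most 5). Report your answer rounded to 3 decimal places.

0.622

Conditional on each component, P(X ≤ 5): 1: 0.553997; 2: 0.454545; 3: 0.905666.
By total probability, P(X ≤ 5) = 0.37·0.553997 + 0.34·0.454545 + 0.29·0.905666 = 0.622167.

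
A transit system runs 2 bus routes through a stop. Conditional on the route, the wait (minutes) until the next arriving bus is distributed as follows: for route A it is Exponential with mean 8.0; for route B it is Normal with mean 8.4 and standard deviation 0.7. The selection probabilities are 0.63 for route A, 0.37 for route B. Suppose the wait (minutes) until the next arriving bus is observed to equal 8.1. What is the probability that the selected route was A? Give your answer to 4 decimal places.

0.1295

Likelihoods f(8.1 | ·): A: 0.0454137; B: 0.51991.
Posterior ∝ prior × likelihood. Numerator for A: 0.63·0.0454137 = 0.0286106.
Normalizing constant: 0.63·0.0454137 + 0.37·0.51991 = 0.220977.
P(A | observation) = 0.0286106 / 0.220977 = 0.129473.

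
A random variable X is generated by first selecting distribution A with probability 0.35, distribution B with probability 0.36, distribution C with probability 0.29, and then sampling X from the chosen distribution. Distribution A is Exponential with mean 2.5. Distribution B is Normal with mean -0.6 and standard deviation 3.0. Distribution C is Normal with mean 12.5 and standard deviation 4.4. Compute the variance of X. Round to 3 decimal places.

40.319

Per component, A: μ=2.5, E[X²]=12.5; B: μ=-0.6, E[X²]=9.36; C: μ=12.5, E[X²]=175.61.
E[X] = 0.35·2.5 + 0.36·-0.6 + 0.29·12.5 = 4.284.
E[X²] = 0.35·12.5 + 0.36·9.36 + 0.29·175.61 = 58.6715.
Var(X) = E[X²] − (E[X])² = 58.6715 − 18.3527 = 40.3188.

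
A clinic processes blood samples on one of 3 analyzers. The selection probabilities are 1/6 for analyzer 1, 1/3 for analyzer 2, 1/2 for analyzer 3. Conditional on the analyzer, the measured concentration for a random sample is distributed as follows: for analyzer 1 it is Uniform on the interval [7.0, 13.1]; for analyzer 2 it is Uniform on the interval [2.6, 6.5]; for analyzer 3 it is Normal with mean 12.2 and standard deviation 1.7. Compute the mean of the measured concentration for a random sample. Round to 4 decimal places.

Component means — 1: 10.05; 2: 4.55; 3: 12.2.
E[X] = 0.166667·10.05 + 0.333333·4.55 + 0.5·12.2 = 9.29167.

9.2917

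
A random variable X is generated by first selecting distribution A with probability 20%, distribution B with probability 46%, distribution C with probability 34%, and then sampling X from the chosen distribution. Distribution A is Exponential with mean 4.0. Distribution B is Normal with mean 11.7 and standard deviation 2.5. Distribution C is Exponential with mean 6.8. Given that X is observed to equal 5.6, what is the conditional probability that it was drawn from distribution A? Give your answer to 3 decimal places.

Likelihoods f(5.6 | ·): A: 0.0616492; B: 0.00813134; C: 0.0645412.
Posterior ∝ prior × likelihood. Numerator for A: 0.2·0.0616492 = 0.0123298.
Normalizing constant: 0.2·0.0616492 + 0.46·0.00813134 + 0.34·0.0645412 = 0.0380143.
P(A | observation) = 0.0123298 / 0.0380143 = 0.324348.

0.324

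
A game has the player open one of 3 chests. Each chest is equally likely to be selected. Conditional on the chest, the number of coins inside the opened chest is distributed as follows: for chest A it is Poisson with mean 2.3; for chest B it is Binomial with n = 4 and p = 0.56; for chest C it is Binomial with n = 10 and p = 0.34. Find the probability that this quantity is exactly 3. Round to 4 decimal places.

Conditional on each chest, P(X = 3): A: 0.203308; B: 0.309084; C: 0.257292.
By total probability, P(X = 3) = 0.333333·0.203308 + 0.333333·0.309084 + 0.333333·0.257292 = 0.256561.

0.2566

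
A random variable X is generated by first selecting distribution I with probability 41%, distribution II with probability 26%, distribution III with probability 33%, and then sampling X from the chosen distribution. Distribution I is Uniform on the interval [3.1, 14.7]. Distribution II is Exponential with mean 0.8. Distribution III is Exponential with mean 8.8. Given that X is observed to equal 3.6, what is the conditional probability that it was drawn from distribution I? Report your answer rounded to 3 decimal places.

0.553

Likelihoods f(3.6 | ·): I: 0.0862069; II: 0.0138862; III: 0.0754834.
Posterior ∝ prior × likelihood. Numerator for I: 0.41·0.0862069 = 0.0353448.
Normalizing constant: 0.41·0.0862069 + 0.26·0.0138862 + 0.33·0.0754834 = 0.0638648.
P(I | observation) = 0.0353448 / 0.0638648 = 0.553432.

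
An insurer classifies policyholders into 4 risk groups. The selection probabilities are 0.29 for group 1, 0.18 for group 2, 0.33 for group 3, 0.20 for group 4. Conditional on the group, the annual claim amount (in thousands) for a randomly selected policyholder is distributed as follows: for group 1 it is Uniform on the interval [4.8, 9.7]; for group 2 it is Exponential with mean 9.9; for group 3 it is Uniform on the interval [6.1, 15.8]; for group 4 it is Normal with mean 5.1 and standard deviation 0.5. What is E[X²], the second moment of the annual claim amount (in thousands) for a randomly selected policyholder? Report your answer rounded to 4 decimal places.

For each component E[X²] = Var + (mean)², giving 1: 54.5633; 2: 196.02; 3: 127.743; 4: 26.26.
Overall E[X²] = 0.29·54.5633 + 0.18·196.02 + 0.33·127.743 + 0.2·26.26 = 98.5143.

98.5143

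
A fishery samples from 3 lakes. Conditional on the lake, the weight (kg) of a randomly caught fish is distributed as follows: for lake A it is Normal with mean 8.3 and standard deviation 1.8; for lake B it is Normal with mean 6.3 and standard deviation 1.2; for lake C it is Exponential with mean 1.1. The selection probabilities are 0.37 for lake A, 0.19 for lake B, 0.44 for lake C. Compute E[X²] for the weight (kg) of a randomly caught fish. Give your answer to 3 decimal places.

For each component E[X²] = Var + (mean)², giving A: 72.13; B: 41.13; C: 2.42.
Overall E[X²] = 0.37·72.13 + 0.19·41.13 + 0.44·2.42 = 35.5676.

35.568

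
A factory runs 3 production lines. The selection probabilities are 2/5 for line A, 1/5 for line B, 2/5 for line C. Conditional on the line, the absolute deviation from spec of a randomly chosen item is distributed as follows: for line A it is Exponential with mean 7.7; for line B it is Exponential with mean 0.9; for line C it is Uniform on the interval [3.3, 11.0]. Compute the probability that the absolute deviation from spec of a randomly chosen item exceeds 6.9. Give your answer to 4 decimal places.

0.3763

Conditional on each line, P(X > 6.9): A: 0.408157; B: 0.000468176; C: 0.532468.
By total probability, P(X > 6.9) = 0.4·0.408157 + 0.2·0.000468176 + 0.4·0.532468 = 0.376343.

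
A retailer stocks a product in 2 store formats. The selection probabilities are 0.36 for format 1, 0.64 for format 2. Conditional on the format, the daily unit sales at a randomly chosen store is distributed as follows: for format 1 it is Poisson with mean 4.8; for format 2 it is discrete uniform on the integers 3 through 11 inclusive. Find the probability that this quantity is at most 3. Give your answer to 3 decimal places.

Conditional on each format, P(X ≤ 3): 1: 0.29423; 2: 0.111111.
By total probability, P(X ≤ 3) = 0.36·0.29423 + 0.64·0.111111 = 0.177034.

0.177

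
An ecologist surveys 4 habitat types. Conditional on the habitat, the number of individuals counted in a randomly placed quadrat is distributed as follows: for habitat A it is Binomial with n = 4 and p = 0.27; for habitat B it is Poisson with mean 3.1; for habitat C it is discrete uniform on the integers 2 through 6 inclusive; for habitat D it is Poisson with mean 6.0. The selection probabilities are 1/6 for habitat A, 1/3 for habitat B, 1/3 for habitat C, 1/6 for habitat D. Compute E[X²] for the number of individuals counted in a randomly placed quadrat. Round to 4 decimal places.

For each component E[X²] = Var + (mean)², giving A: 1.9548; B: 12.71; C: 18; D: 42.
Overall E[X²] = 0.166667·1.9548 + 0.333333·12.71 + 0.333333·18 + 0.166667·42 = 17.5625.

17.5625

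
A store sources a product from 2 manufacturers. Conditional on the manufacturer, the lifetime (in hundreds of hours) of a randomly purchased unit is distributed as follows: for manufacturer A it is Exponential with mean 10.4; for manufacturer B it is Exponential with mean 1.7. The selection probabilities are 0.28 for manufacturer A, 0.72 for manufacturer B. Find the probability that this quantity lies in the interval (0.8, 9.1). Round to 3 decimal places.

0.589

Conditional on each manufacturer, P(0.8 < X < 9.1): A: 0.509099; B: 0.619901.
By total probability, P(0.8 < X < 9.1) = 0.28·0.509099 + 0.72·0.619901 = 0.588876.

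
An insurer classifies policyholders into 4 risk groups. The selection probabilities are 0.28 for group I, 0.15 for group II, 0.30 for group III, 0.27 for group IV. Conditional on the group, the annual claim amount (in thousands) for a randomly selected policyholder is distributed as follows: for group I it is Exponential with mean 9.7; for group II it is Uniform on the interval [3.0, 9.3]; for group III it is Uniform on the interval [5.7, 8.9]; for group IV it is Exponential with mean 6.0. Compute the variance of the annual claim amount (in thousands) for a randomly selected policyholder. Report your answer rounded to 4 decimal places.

Per component, I: μ=9.7, E[X²]=188.18; II: μ=6.15, E[X²]=41.13; III: μ=7.3, E[X²]=54.1433; IV: μ=6, E[X²]=72.
E[X] = 0.28·9.7 + 0.15·6.15 + 0.3·7.3 + 0.27·6 = 7.4485.
E[X²] = 0.28·188.18 + 0.15·41.13 + 0.3·54.1433 + 0.27·72 = 94.5429.
Var(X) = E[X²] − (E[X])² = 94.5429 − 55.4802 = 39.0627.

39.0627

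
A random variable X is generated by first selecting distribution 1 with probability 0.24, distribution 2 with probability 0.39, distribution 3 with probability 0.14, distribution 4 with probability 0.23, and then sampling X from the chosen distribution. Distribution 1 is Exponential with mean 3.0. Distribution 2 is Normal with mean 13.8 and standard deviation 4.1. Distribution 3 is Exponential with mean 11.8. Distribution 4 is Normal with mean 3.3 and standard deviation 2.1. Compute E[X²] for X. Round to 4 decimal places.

127.6537

For each component E[X²] = Var + (mean)², giving 1: 18; 2: 207.25; 3: 278.48; 4: 15.3.
Overall E[X²] = 0.24·18 + 0.39·207.25 + 0.14·278.48 + 0.23·15.3 = 127.654.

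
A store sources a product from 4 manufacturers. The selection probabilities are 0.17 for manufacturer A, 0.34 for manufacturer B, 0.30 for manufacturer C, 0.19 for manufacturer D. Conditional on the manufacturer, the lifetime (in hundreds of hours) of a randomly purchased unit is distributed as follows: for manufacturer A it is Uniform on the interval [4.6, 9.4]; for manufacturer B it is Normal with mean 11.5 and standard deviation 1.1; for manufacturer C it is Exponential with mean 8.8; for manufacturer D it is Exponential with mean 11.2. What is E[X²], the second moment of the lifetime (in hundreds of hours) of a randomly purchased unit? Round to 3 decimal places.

For each component E[X²] = Var + (mean)², giving A: 50.92; B: 133.46; C: 154.88; D: 250.88.
Overall E[X²] = 0.17·50.92 + 0.34·133.46 + 0.3·154.88 + 0.19·250.88 = 148.164.

148.164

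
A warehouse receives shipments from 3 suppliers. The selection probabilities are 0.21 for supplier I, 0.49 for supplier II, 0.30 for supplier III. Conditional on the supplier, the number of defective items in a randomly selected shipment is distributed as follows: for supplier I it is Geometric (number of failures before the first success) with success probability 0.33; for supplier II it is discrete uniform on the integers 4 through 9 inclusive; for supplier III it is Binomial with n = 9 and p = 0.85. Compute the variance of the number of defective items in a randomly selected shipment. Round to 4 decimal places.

7.3052

Per component, I: μ=2.0303, E[X²]=10.2746; II: μ=6.5, E[X²]=45.1667; III: μ=7.65, E[X²]=59.67.
E[X] = 0.21·2.0303 + 0.49·6.5 + 0.3·7.65 = 5.90636.
E[X²] = 0.21·10.2746 + 0.49·45.1667 + 0.3·59.67 = 42.1903.
Var(X) = E[X²] − (E[X])² = 42.1903 − 34.8851 = 7.30519.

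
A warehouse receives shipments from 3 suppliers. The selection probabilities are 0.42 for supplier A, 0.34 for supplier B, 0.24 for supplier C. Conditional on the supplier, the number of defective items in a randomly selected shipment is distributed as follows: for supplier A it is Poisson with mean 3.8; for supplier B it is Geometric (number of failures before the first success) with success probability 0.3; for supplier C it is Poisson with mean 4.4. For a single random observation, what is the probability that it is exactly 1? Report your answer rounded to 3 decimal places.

Conditional on each supplier, P(X = 1): A: 0.0850089; B: 0.21; C: 0.0540203.
By total probability, P(X = 1) = 0.42·0.0850089 + 0.34·0.21 + 0.24·0.0540203 = 0.120069.

0.120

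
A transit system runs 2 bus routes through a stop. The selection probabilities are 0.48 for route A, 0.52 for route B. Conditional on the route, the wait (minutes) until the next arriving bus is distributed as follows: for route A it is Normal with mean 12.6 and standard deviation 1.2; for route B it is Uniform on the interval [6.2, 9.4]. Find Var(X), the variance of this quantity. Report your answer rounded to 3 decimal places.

6.886

Per component, A: μ=12.6, E[X²]=160.2; B: μ=7.8, E[X²]=61.6933.
E[X] = 0.48·12.6 + 0.52·7.8 = 10.104.
E[X²] = 0.48·160.2 + 0.52·61.6933 = 108.977.
Var(X) = E[X²] − (E[X])² = 108.977 − 102.091 = 6.88572.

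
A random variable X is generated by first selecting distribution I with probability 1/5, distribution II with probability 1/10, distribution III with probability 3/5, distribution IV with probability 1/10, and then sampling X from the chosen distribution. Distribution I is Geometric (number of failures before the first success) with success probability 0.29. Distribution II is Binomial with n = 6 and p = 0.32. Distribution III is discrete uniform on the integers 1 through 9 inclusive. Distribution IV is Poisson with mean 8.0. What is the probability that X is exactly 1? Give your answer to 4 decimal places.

Conditional on each component, P(X = 1): I: 0.2059; II: 0.279155; III: 0.111111; IV: 0.0026837.
By total probability, P(X = 1) = 0.2·0.2059 + 0.1·0.279155 + 0.6·0.111111 + 0.1·0.0026837 = 0.136031.

0.1360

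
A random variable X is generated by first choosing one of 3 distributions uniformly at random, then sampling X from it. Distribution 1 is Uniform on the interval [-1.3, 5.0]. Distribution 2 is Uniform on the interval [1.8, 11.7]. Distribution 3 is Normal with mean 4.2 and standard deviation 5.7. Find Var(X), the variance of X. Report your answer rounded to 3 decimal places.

18.659

Per component, 1: μ=1.85, E[X²]=6.73; 2: μ=6.75, E[X²]=53.73; 3: μ=4.2, E[X²]=50.13.
E[X] = 0.333333·1.85 + 0.333333·6.75 + 0.333333·4.2 = 4.26667.
E[X²] = 0.333333·6.73 + 0.333333·53.73 + 0.333333·50.13 = 36.8633.
Var(X) = E[X²] − (E[X])² = 36.8633 − 18.2044 = 18.6589.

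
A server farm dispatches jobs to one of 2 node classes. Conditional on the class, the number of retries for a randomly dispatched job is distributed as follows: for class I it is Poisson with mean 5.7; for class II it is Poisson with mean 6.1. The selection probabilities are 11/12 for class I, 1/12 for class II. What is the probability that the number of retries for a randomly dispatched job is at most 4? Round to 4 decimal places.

0.3226

Conditional on each class, P(X ≤ 4): I: 0.327215; II: 0.271894.
By total probability, P(X ≤ 4) = 0.916667·0.327215 + 0.0833333·0.271894 = 0.322605.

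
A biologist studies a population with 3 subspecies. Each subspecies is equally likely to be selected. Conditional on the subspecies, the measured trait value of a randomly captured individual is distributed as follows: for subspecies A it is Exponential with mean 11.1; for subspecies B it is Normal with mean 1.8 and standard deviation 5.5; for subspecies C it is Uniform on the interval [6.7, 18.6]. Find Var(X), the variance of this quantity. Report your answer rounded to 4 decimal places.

Per component, A: μ=11.1, E[X²]=246.42; B: μ=1.8, E[X²]=33.49; C: μ=12.65, E[X²]=171.823.
E[X] = 0.333333·11.1 + 0.333333·1.8 + 0.333333·12.65 = 8.51667.
E[X²] = 0.333333·246.42 + 0.333333·33.49 + 0.333333·171.823 = 150.578.
Var(X) = E[X²] − (E[X])² = 150.578 − 72.5336 = 78.0442.

78.0442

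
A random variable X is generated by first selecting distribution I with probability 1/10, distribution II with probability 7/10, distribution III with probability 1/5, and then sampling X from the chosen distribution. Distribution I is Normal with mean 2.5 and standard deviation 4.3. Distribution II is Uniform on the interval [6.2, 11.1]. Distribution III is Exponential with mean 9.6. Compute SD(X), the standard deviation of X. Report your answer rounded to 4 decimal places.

Per component, I: μ=2.5, E[X²]=24.74; II: μ=8.65, E[X²]=76.8233; III: μ=9.6, E[X²]=184.32.
E[X] = 0.1·2.5 + 0.7·8.65 + 0.2·9.6 = 8.225.
E[X²] = 0.1·24.74 + 0.7·76.8233 + 0.2·184.32 = 93.1143.
Var(X) = E[X²] − (E[X])² = 93.1143 − 67.6506 = 25.4637.
SD(X) = √25.4637 = 5.04616.

5.0462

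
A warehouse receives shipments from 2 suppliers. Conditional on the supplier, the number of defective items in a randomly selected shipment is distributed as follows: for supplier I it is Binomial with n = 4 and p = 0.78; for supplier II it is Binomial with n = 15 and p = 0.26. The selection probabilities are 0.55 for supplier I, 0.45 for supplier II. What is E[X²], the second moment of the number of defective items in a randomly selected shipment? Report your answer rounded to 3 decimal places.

13.875

For each component E[X²] = Var + (mean)², giving I: 10.4208; II: 18.096.
Overall E[X²] = 0.55·10.4208 + 0.45·18.096 = 13.8746.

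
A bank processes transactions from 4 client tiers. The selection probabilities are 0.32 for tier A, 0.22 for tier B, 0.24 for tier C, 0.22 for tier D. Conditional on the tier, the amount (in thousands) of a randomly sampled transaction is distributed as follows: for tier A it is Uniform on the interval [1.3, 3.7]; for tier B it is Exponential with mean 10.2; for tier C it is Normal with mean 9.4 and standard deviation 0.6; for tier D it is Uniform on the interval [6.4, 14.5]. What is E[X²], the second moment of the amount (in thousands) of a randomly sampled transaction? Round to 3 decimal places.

For each component E[X²] = Var + (mean)², giving A: 6.73; B: 208.08; C: 88.72; D: 114.67.
Overall E[X²] = 0.32·6.73 + 0.22·208.08 + 0.24·88.72 + 0.22·114.67 = 94.4514.

94.451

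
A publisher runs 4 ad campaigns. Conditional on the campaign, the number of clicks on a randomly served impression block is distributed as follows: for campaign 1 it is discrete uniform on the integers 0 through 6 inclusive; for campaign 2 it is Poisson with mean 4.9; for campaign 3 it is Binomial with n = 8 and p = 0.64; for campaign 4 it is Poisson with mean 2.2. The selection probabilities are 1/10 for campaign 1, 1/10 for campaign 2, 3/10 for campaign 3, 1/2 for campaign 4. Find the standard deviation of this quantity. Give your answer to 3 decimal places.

2.095

Per component, 1: μ=3, E[X²]=13; 2: μ=4.9, E[X²]=28.91; 3: μ=5.12, E[X²]=28.0576; 4: μ=2.2, E[X²]=7.04.
E[X] = 0.1·3 + 0.1·4.9 + 0.3·5.12 + 0.5·2.2 = 3.426.
E[X²] = 0.1·13 + 0.1·28.91 + 0.3·28.0576 + 0.5·7.04 = 16.1283.
Var(X) = E[X²] − (E[X])² = 16.1283 − 11.7375 = 4.3908.
SD(X) = √4.3908 = 2.09542.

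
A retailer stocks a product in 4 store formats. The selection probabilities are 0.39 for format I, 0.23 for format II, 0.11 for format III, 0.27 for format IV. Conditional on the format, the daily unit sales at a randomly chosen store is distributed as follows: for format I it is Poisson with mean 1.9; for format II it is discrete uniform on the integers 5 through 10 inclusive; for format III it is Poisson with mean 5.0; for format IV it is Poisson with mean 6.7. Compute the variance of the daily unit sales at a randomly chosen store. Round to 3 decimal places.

9.706

Per component, I: μ=1.9, E[X²]=5.51; II: μ=7.5, E[X²]=59.1667; III: μ=5, E[X²]=30; IV: μ=6.7, E[X²]=51.59.
E[X] = 0.39·1.9 + 0.23·7.5 + 0.11·5 + 0.27·6.7 = 4.825.
E[X²] = 0.39·5.51 + 0.23·59.1667 + 0.11·30 + 0.27·51.59 = 32.9865.
Var(X) = E[X²] − (E[X])² = 32.9865 − 23.2806 = 9.70591.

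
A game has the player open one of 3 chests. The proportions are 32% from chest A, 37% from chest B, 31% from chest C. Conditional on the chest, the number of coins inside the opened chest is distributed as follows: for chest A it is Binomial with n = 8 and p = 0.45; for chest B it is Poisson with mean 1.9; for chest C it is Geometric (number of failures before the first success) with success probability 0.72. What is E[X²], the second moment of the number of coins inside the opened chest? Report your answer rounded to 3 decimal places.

For each component E[X²] = Var + (mean)², giving A: 14.94; B: 5.51; C: 0.691358.
Overall E[X²] = 0.32·14.94 + 0.37·5.51 + 0.31·0.691358 = 7.03382.

7.034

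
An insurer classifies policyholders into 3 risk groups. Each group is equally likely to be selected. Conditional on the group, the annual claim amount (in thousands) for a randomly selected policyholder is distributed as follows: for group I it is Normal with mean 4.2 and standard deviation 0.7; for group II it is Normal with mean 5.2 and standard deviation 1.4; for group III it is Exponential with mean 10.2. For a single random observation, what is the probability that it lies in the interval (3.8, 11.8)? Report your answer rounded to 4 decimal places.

0.6440

Conditional on each group, P(3.8 < X < 11.8): I: 0.716145; II: 0.841344; III: 0.374505.
By total probability, P(3.8 < X < 11.8) = 0.333333·0.716145 + 0.333333·0.841344 + 0.333333·0.374505 = 0.643998.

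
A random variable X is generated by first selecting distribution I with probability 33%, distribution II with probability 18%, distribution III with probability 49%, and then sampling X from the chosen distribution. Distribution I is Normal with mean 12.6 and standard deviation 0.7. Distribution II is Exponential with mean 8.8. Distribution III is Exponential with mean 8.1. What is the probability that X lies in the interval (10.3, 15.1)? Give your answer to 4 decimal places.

0.4147

Conditional on each component, P(10.3 < X < 15.1): I: 0.999314; II: 0.130426; III: 0.125361.
By total probability, P(10.3 < X < 15.1) = 0.33·0.999314 + 0.18·0.130426 + 0.49·0.125361 = 0.414677.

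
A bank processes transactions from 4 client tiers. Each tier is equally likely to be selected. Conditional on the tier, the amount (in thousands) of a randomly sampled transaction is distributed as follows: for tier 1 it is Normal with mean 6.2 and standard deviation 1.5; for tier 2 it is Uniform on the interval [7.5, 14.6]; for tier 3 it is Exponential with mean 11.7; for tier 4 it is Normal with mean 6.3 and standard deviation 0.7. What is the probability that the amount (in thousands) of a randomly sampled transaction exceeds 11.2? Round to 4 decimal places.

0.2158

Conditional on each tier, P(X > 11.2): 1: 0.00042906; 2: 0.478873; 3: 0.383942; 4: 1.27987e-12.
By total probability, P(X > 11.2) = 0.25·0.00042906 + 0.25·0.478873 + 0.25·0.383942 + 0.25·1.27987e-12 = 0.215811.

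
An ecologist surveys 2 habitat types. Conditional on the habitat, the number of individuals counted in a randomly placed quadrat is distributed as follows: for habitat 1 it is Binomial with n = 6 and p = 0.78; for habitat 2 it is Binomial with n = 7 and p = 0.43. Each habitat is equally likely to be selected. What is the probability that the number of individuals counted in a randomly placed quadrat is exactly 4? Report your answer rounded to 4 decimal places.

Conditional on each habitat, P(X = 4): 1: 0.268729; 2: 0.221598.
By total probability, P(X = 4) = 0.5·0.268729 + 0.5·0.221598 = 0.245164.

0.2452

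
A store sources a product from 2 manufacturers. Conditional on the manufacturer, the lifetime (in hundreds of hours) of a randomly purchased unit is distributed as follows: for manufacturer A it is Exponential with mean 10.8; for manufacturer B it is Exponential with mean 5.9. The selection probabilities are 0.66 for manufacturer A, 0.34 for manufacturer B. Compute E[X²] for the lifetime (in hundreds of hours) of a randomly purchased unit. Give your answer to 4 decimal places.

177.6356

For each component E[X²] = Var + (mean)², giving A: 233.28; B: 69.62.
Overall E[X²] = 0.66·233.28 + 0.34·69.62 = 177.636.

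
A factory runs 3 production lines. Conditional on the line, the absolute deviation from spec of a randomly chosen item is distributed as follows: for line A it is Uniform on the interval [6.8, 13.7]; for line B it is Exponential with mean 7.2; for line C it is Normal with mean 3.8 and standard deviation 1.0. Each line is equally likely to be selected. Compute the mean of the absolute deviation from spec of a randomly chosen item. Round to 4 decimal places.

Component means — A: 10.25; B: 7.2; C: 3.8.
E[X] = 0.333333·10.25 + 0.333333·7.2 + 0.333333·3.8 = 7.08333.

7.0833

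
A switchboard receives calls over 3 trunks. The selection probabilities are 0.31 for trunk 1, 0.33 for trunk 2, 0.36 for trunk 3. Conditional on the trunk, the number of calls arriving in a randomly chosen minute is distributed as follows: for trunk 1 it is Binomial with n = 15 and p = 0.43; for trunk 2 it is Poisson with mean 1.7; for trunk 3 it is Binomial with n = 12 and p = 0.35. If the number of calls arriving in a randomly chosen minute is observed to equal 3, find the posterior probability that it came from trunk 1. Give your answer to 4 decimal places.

0.0993

Likelihoods P(X=3 | ·): 1: 0.0425515; 2: 0.149587; 3: 0.195365.
Posterior ∝ prior × likelihood. Numerator for 1: 0.31·0.0425515 = 0.013191.
Normalizing constant: 0.31·0.0425515 + 0.33·0.149587 + 0.36·0.195365 = 0.132886.
P(1 | observation) = 0.013191 / 0.132886 = 0.0992651.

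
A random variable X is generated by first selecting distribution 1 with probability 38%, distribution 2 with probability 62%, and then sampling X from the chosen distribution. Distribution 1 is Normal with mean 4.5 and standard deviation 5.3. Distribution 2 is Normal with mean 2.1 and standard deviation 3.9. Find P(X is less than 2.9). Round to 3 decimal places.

0.505

Conditional on each component, P(X < 2.9): 1: 0.381369; 2: 0.581264.
By total probability, P(X < 2.9) = 0.38·0.381369 + 0.62·0.581264 = 0.505304.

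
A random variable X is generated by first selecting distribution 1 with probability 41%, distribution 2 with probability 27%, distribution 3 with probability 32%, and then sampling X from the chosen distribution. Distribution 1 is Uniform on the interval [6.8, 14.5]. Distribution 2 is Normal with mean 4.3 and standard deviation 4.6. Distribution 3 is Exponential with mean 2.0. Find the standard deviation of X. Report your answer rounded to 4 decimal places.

Per component, 1: μ=10.65, E[X²]=118.363; 2: μ=4.3, E[X²]=39.65; 3: μ=2, E[X²]=8.
E[X] = 0.41·10.65 + 0.27·4.3 + 0.32·2 = 6.1675.
E[X²] = 0.41·118.363 + 0.27·39.65 + 0.32·8 = 61.7945.
Var(X) = E[X²] − (E[X])² = 61.7945 − 38.0381 = 23.7564.
SD(X) = √23.7564 = 4.87405.

4.8741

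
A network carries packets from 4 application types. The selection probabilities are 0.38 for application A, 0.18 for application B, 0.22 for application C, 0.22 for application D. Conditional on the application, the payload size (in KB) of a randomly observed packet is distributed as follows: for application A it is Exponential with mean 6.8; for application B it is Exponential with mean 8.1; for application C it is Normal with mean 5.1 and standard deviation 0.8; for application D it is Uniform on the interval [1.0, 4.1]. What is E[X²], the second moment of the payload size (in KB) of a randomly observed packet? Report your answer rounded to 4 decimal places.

66.2317

For each component E[X²] = Var + (mean)², giving A: 92.48; B: 131.22; C: 26.65; D: 7.30333.
Overall E[X²] = 0.38·92.48 + 0.18·131.22 + 0.22·26.65 + 0.22·7.30333 = 66.2317.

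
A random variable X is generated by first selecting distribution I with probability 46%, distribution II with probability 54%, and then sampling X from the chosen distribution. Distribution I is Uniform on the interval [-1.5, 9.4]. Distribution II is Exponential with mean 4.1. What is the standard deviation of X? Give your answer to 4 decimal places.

Per component, I: μ=3.95, E[X²]=25.5033; II: μ=4.1, E[X²]=33.62.
E[X] = 0.46·3.95 + 0.54·4.1 = 4.031.
E[X²] = 0.46·25.5033 + 0.54·33.62 = 29.8863.
Var(X) = E[X²] − (E[X])² = 29.8863 − 16.249 = 13.6374.
SD(X) = √13.6374 = 3.69288.

3.6929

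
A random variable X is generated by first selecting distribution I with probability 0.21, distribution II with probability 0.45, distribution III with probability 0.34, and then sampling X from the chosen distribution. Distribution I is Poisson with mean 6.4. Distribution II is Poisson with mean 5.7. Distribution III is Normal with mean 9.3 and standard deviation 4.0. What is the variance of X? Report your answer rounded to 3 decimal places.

Per component, I: μ=6.4, E[X²]=47.36; II: μ=5.7, E[X²]=38.19; III: μ=9.3, E[X²]=102.49.
E[X] = 0.21·6.4 + 0.45·5.7 + 0.34·9.3 = 7.071.
E[X²] = 0.21·47.36 + 0.45·38.19 + 0.34·102.49 = 61.9777.
Var(X) = E[X²] − (E[X])² = 61.9777 − 49.999 = 11.9787.

11.979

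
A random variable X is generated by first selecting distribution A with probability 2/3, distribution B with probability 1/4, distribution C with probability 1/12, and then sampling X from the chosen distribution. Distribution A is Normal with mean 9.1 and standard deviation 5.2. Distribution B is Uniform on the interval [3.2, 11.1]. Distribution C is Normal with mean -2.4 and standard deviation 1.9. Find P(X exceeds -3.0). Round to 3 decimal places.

Conditional on each component, P(X > -3.0): A: 0.990015; B: 1; C: 0.623919.
By total probability, P(X > -3.0) = 0.666667·0.990015 + 0.25·1 + 0.0833333·0.623919 = 0.962003.

0.962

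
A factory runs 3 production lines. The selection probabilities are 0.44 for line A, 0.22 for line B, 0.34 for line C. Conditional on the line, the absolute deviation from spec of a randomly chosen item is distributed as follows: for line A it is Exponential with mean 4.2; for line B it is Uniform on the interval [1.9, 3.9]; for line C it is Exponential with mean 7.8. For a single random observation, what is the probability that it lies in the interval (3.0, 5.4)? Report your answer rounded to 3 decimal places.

0.254

Conditional on each line, P(3.0 < X < 5.4): A: 0.213089; B: 0.45; C: 0.180292.
By total probability, P(3.0 < X < 5.4) = 0.44·0.213089 + 0.22·0.45 + 0.34·0.180292 = 0.254058.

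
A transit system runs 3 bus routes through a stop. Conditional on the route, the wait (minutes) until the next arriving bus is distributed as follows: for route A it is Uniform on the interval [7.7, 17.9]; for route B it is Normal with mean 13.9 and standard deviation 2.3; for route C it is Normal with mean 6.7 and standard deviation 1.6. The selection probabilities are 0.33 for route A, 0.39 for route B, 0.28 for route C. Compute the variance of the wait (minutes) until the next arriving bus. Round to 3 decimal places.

Per component, A: μ=12.8, E[X²]=172.51; B: μ=13.9, E[X²]=198.5; C: μ=6.7, E[X²]=47.45.
E[X] = 0.33·12.8 + 0.39·13.9 + 0.28·6.7 = 11.521.
E[X²] = 0.33·172.51 + 0.39·198.5 + 0.28·47.45 = 147.629.
Var(X) = E[X²] − (E[X])² = 147.629 − 132.733 = 14.8959.

14.896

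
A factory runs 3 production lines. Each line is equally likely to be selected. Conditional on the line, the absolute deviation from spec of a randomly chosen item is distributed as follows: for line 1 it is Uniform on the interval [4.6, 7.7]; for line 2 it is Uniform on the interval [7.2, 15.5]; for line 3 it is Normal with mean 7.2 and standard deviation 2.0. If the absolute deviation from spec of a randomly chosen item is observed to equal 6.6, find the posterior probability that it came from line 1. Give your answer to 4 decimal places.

Likelihoods f(6.6 | ·): 1: 0.322581; 2: 0; 3: 0.190694.
Posterior ∝ prior × likelihood. Numerator for 1: 0.333333·0.322581 = 0.107527.
Normalizing constant: 0.333333·0.322581 + 0.333333·0 + 0.333333·0.190694 = 0.171092.
P(1 | observation) = 0.107527 / 0.171092 = 0.628476.

0.6285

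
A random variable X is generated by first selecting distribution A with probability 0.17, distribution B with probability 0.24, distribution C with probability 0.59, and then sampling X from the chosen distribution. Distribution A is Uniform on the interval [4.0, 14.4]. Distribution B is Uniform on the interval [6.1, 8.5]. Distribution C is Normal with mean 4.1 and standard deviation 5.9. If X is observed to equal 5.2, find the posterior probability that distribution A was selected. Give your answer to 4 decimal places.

0.2942

Likelihoods f(5.2 | ·): A: 0.0961538; B: 0; C: 0.0664523.
Posterior ∝ prior × likelihood. Numerator for A: 0.17·0.0961538 = 0.0163462.
Normalizing constant: 0.17·0.0961538 + 0.24·0 + 0.59·0.0664523 = 0.055553.
P(A | observation) = 0.0163462 / 0.055553 = 0.294244.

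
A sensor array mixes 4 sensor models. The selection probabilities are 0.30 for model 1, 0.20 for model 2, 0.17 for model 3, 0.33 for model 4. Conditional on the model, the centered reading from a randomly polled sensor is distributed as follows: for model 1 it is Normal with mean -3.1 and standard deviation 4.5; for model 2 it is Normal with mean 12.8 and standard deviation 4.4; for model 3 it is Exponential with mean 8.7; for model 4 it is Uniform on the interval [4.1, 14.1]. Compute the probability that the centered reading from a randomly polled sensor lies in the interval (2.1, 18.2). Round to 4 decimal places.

Conditional on each model, P(2.1 < X < 18.2): 1: 0.12393; 2: 0.882628; 3: 0.662098; 4: 1.
By total probability, P(2.1 < X < 18.2) = 0.3·0.12393 + 0.2·0.882628 + 0.17·0.662098 + 0.33·1 = 0.656261.

0.6563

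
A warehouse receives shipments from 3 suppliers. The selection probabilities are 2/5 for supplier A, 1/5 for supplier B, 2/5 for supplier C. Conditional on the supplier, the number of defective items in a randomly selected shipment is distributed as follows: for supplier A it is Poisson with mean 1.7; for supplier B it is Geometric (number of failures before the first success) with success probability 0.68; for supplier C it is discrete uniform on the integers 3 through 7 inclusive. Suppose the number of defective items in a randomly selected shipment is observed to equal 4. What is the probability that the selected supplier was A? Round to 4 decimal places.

0.2380

Likelihoods P(X=4 | ·): A: 0.0635746; B: 0.00713032; C: 0.2.
Posterior ∝ prior × likelihood. Numerator for A: 0.4·0.0635746 = 0.0254299.
Normalizing constant: 0.4·0.0635746 + 0.2·0.00713032 + 0.4·0.2 = 0.106856.
P(A | observation) = 0.0254299 / 0.106856 = 0.237983.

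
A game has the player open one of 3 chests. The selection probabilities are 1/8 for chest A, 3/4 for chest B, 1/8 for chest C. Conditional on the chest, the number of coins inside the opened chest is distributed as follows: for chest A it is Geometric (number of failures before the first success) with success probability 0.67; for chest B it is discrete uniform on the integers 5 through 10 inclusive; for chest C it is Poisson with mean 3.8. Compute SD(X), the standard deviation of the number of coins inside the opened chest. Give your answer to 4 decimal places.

Per component, A: μ=0.492537, E[X²]=0.977723; B: μ=7.5, E[X²]=59.1667; C: μ=3.8, E[X²]=18.24.
E[X] = 0.125·0.492537 + 0.75·7.5 + 0.125·3.8 = 6.16157.
E[X²] = 0.125·0.977723 + 0.75·59.1667 + 0.125·18.24 = 46.7772.
Var(X) = E[X²] − (E[X])² = 46.7772 − 37.9649 = 8.81231.
SD(X) = √8.81231 = 2.96855.

2.9686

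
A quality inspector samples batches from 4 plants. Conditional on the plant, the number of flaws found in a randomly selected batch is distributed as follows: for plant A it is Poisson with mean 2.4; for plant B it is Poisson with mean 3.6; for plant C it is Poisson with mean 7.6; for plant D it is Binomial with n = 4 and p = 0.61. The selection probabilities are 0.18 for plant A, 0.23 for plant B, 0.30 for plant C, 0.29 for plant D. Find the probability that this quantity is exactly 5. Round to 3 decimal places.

0.074

Conditional on each plant, P(X = 5): A: 0.0601961; B: 0.13768; C: 0.105742; D: 0.
By total probability, P(X = 5) = 0.18·0.0601961 + 0.23·0.13768 + 0.3·0.105742 + 0.29·0 = 0.0742244.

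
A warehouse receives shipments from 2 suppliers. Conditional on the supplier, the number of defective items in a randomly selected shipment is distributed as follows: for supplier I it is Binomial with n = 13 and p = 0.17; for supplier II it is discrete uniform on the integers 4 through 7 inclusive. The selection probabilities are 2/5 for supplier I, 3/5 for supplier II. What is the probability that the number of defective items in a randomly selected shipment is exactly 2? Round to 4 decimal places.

0.1161

Conditional on each supplier, P(X = 2): I: 0.290303; II: 0.
By total probability, P(X = 2) = 0.4·0.290303 + 0.6·0 = 0.116121.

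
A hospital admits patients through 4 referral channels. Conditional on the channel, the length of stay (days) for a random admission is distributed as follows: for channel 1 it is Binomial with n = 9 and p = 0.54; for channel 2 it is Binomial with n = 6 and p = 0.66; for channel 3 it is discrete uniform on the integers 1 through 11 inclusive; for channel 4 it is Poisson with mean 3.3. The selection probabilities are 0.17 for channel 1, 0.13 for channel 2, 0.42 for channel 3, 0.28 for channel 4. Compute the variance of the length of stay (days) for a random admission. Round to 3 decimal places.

7.006

Per component, 1: μ=4.86, E[X²]=25.8552; 2: μ=3.96, E[X²]=17.028; 3: μ=6, E[X²]=46; 4: μ=3.3, E[X²]=14.19.
E[X] = 0.17·4.86 + 0.13·3.96 + 0.42·6 + 0.28·3.3 = 4.785.
E[X²] = 0.17·25.8552 + 0.13·17.028 + 0.42·46 + 0.28·14.19 = 29.9022.
Var(X) = E[X²] − (E[X])² = 29.9022 − 22.8962 = 7.006.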